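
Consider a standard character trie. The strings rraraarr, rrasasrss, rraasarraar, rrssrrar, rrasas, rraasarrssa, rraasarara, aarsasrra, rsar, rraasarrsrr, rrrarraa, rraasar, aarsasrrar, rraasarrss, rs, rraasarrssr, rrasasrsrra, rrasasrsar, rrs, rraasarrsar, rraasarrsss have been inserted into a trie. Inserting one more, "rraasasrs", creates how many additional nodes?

3

Walking "rraasasrs" from the root, the first 6 characters ("rraasa") follow existing edges; "s" is the first miss.
Each of the 3 remaining characters creates one node.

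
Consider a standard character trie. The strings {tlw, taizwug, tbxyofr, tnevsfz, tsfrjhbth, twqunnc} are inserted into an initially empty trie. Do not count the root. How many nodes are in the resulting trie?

35

Trace insertions, counting only characters that open a new branch:
  "tlw" → 3 new (t, l, w)
  "taizwug" → prefix "t" already present; 6 new (a, i, z, w, u, g)
  "tbxyofr" → prefix "t" already present; 6 new (b, x, y, o, f, r)
  "tnevsfz" → prefix "t" already present; 6 new (n, e, v, s, f, z)
  "tsfrjhbth" → prefix "t" already present; 8 new (s, f, r, j, h, b, t, h)
  "twqunnc" → prefix "t" already present; 6 new (w, q, u, n, n, c)
Total nodes = 3 + 6 + 6 + 6 + 8 + 6 = 35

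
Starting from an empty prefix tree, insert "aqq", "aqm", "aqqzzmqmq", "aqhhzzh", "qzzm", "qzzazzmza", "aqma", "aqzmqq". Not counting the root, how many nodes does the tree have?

For each word, the new-node count is its length minus the longest prefix already in the trie:
  "aqq" → 3 new (a, q, q)
  "aqm" → prefix "aq" already present; 1 new (m)
  "aqqzzmqmq" → prefix "aqq" already present; 6 new (z, z, m, q, m, q)
  "aqhhzzh" → prefix "aq" already present; 5 new (h, h, z, z, h)
  "qzzm" → 4 new (q, z, z, m)
  "qzzazzmza" → prefix "qzz" already present; 6 new (a, z, z, m, z, a)
  "aqma" → prefix "aqm" already present; 1 new (a)
  "aqzmqq" → prefix "aq" already present; 4 new (z, m, q, q)
Total nodes = 3 + 1 + 6 + 5 + 4 + 6 + 1 + 4 = 30

30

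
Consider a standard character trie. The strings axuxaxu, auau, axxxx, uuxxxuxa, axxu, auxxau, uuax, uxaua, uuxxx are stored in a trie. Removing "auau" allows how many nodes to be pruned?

2

A node on "auau"'s path can go only if nothing else ends at it or branches off below it.
The suffix "au" (2 nodes) is used only by "auau"; the node for "au" still has the child "x", so pruning stops there.
Nodes removed: 2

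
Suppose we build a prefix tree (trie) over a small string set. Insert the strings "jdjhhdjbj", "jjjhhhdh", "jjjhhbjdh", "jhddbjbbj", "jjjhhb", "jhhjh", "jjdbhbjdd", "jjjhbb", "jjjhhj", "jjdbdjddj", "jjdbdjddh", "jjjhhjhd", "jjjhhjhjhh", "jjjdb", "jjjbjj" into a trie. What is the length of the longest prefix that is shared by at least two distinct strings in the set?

Look for the deepest trie node that still has at least two words in its subtree.
"jjdbdjddh" and "jjdbdjddj" agree on "jjdbdjdd" (8 characters) before diverging; nothing deeper is shared.
Longest shared-prefix length: 8

8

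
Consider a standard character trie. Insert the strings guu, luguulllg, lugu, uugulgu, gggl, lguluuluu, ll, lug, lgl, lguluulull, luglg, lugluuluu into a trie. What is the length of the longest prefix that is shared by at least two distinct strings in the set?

8

The deepest shared node is where two words last agree before diverging.
"lguluulull" and "lguluuluu" agree on "lguluulu" (8 characters) before diverging; nothing deeper is shared.
Longest shared-prefix length: 8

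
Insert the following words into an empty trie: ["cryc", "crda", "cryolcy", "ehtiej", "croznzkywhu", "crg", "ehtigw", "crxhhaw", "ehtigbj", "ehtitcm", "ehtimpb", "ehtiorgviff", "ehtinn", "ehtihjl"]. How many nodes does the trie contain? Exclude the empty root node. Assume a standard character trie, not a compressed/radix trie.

53

Insert word by word; a character creates a node only if that edge doesn't already exist:
  "cryc" → 4 new (c, r, y, c)
  "crda" → prefix "cr" already present; 2 new (d, a)
  "cryolcy" → prefix "cry" already present; 4 new (o, l, c, y)
  "ehtiej" → 6 new (e, h, t, i, e, j)
  "croznzkywhu" → prefix "cr" already present; 9 new (o, z, n, z, k, y, w, h, u)
  "crg" → prefix "cr" already present; 1 new (g)
  "ehtigw" → prefix "ehti" already present; 2 new (g, w)
  "crxhhaw" → prefix "cr" already present; 5 new (x, h, h, a, w)
  "ehtigbj" → prefix "ehtig" already present; 2 new (b, j)
  "ehtitcm" → prefix "ehti" already present; 3 new (t, c, m)
  "ehtimpb" → prefix "ehti" already present; 3 new (m, p, b)
  "ehtiorgviff" → prefix "ehti" already present; 7 new (o, r, g, v, i, f, f)
  "ehtinn" → prefix "ehti" already present; 2 new (n, n)
  "ehtihjl" → prefix "ehti" already present; 3 new (h, j, l)
Total nodes = 4 + 2 + 4 + 6 + 9 + 1 + 2 + 5 + 2 + 3 + 3 + 7 + 2 + 3 = 53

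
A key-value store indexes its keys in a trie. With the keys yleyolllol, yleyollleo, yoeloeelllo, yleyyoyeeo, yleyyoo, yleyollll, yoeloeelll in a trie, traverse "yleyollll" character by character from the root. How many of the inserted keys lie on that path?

1

Check each prefix of "yleyollll" against the stored set — each match is an end-marker on the path.
Prefixes of the query that are stored words: "yleyollll"
Count: 1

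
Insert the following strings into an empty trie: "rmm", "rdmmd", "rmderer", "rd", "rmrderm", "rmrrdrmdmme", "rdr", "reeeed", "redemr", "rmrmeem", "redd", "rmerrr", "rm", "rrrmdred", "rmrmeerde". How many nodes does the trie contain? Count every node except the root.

For each word, the new-node count is its length minus the longest prefix already in the trie:
  "rmm" → 3 new (r, m, m)
  "rdmmd" → prefix "r" already present; 4 new (d, m, m, d)
  "rmderer" → prefix "rm" already present; 5 new (d, e, r, e, r)
  "rd" → prefix "rd" already present; 0 new (none)
  "rmrderm" → prefix "rm" already present; 5 new (r, d, e, r, m)
  "rmrrdrmdmme" → prefix "rmr" already present; 8 new (r, d, r, m, d, m, m, e)
  "rdr" → prefix "rd" already present; 1 new (r)
  "reeeed" → prefix "r" already present; 5 new (e, e, e, e, d)
  "redemr" → prefix "re" already present; 4 new (d, e, m, r)
  "rmrmeem" → prefix "rmr" already present; 4 new (m, e, e, m)
  "redd" → prefix "red" already present; 1 new (d)
  "rmerrr" → prefix "rm" already present; 4 new (e, r, r, r)
  "rm" → prefix "rm" already present; 0 new (none)
  "rrrmdred" → prefix "r" already present; 7 new (r, r, m, d, r, e, d)
  "rmrmeerde" → prefix "rmrmee" already present; 3 new (r, d, e)
Total nodes = 3 + 4 + 5 + 0 + 5 + 8 + 1 + 5 + 4 + 4 + 1 + 4 + 0 + 7 + 3 = 54

54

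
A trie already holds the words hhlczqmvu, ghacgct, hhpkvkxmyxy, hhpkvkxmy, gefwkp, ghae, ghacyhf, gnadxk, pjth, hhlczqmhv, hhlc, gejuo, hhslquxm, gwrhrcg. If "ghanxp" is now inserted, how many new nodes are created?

3

Walking "ghanxp" from the root, the first 3 characters ("gha") follow existing edges; "n" is the first miss.
Each of the 3 remaining characters creates one node.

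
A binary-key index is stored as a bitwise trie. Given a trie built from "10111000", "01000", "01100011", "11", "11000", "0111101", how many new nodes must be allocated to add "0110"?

0

Every character of "0110" already lies on an existing path (it is a prefix of some stored word).
No new nodes are needed: 0.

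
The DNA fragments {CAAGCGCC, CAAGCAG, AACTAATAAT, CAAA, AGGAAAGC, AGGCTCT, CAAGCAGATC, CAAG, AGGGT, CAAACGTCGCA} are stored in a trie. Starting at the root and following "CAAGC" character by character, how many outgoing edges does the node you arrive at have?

2

The children of the "CAAGC" node are the distinct next characters among strings starting with "CAAGC".
Characters that immediately follow "CAAGC" among the stored strings: {A, G}.
That node has 2 child edges.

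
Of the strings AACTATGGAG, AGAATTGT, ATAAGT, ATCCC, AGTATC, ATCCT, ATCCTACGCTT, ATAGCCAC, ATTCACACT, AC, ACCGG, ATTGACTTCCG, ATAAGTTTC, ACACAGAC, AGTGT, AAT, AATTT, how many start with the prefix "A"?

Traverse to the node for "A", then collect every word in that subtree.
Words under "A": AACTATGGAG, AAT, AATTT, AC, ACACAGAC, ACCGG, AGAATTGT, AGTATC, AGTGT, ATAAGT, ATAAGTTTC, ATAGCCAC, ATCCC, ATCCT, ATCCTACGCTT, ATTCACACT, ATTGACTTCCG
Count: 17

17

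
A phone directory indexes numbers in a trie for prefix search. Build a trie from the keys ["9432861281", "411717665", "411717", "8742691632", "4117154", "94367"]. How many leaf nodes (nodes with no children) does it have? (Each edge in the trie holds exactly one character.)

5

Leaves are exactly the stored words that no other stored word extends.
Those words: "4117154", "411717665", "8742691632", "9432861281", "94367"
Leaf count: 5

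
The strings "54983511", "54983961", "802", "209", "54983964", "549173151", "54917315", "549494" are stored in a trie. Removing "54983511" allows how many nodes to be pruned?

3

Walk "54983511" from the leaf back toward the root, removing each node that no remaining word uses.
The suffix "511" (3 nodes) is used only by "54983511"; the node for "54983" still has the child "9", so pruning stops there.
Nodes removed: 3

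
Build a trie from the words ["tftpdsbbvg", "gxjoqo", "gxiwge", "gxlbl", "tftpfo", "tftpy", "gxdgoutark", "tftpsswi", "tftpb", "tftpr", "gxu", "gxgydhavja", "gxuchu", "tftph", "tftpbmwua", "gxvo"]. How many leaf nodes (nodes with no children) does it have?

14

A leaf is a node with no children — equivalently, the end of a word that is not a proper prefix of any other stored word.
Those words: "gxdgoutark", "gxgydhavja", "gxiwge", "gxjoqo", "gxlbl", "gxuchu", "gxvo", "tftpbmwua", "tftpdsbbvg", "tftpfo", "tftph", "tftpr", "tftpsswi", "tftpy"
Leaf count: 14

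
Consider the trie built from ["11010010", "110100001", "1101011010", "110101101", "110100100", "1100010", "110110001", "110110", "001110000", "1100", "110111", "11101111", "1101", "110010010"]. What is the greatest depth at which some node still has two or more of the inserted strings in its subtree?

9

Equivalently: take the maximum, over all pairs, of their longest common prefix length.
e.g. "110101101" and "1101011010" share the prefix "110101101" of length 9; no pair shares a longer one.
Longest shared-prefix length: 9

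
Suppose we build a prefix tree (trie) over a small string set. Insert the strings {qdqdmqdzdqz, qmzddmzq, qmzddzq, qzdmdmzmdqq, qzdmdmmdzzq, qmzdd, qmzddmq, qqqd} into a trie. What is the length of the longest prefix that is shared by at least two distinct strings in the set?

Look for the deepest trie node that still has at least two words in its subtree.
e.g. "qmzddmq" and "qmzddmzq" share the prefix "qmzddm" of length 6; no pair shares a longer one.
Longest shared-prefix length: 6

6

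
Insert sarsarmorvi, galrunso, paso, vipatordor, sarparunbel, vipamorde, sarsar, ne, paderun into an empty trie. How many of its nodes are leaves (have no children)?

A leaf is a node with no children — equivalently, the end of a word that is not a proper prefix of any other stored word.
Those words: "galrunso", "ne", "paderun", "paso", "sarparunbel", "sarsarmorvi", "vipamorde", "vipatordor"
Leaf count: 8

8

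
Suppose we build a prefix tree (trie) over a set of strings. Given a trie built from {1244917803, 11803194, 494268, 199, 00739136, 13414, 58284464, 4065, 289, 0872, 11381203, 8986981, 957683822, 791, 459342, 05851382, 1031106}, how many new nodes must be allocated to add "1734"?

3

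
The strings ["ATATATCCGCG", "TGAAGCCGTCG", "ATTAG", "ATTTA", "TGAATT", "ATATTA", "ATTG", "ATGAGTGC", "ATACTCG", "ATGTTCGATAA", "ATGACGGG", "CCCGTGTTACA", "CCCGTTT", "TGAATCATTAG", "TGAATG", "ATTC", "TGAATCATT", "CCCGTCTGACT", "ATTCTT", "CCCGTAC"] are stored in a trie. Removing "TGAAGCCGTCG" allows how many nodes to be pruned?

A node on "TGAAGCCGTCG"'s path can go only if nothing else ends at it or branches off below it.
The suffix "GCCGTCG" (7 nodes) is used only by "TGAAGCCGTCG"; the node for "TGAA" still has the child "T", so pruning stops there.
Nodes removed: 7

7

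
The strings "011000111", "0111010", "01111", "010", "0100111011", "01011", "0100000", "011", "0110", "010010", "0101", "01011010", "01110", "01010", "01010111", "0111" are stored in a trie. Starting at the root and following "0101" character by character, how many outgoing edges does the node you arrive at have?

Walk "0101" from the root, arriving at one node.
Distinct next characters after "0101": 0, 1.
That node has 2 child edges.

2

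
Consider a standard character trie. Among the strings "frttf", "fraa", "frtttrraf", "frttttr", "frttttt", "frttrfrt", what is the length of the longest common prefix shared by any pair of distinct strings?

The deepest shared node is where two words last agree before diverging.
e.g. "frttttr" and "frttttt" share the prefix "frtttt" of length 6; no pair shares a longer one.
Longest shared-prefix length: 6

6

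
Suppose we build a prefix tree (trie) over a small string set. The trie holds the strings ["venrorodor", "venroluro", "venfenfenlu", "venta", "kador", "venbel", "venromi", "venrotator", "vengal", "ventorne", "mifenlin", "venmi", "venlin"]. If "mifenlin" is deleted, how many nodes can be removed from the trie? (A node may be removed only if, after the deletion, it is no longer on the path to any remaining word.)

Walk "mifenlin" from the leaf back toward the root, removing each node that no remaining word uses.
No other word shares any prefix with "mifenlin", so all 8 of its nodes go.
Nodes removed: 8

8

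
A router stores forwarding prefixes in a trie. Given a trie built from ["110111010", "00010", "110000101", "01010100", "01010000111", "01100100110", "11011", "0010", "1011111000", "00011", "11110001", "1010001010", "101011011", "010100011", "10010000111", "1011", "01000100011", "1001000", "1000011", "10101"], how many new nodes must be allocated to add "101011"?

0

"101011" is already a full path in the trie; only an end-marker is added.
No new nodes are needed: 0.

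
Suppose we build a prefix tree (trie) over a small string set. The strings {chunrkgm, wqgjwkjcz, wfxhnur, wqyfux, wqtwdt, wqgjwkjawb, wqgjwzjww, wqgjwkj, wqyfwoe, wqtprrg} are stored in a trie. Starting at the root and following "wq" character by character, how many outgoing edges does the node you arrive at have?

3

The children of the "wq" node are the distinct next characters among strings starting with "wq".
Characters that immediately follow "wq" among the stored strings: {g, t, y}.
That node has 3 child edges.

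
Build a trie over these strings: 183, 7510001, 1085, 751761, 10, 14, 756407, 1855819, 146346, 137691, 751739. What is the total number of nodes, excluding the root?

37

Trie structure (* marks end of a word):
(root)
├─ 1
│  ├─ 0 *
│  │  └─ 8
│  │     └─ 5 *
│  ├─ 3
│  │  └─ 7
│  │     └─ 6
│  │        └─ 9
│  │           └─ 1 *
│  ├─ 4 *
│  │  └─ 6
│  │     └─ 3
│  │        └─ 4
│  │           └─ 6 *
│  └─ 8
│     ├─ 3 *
│     └─ 5
│        └─ 5
│           └─ 8
│              └─ 1
│                 └─ 9 *
└─ 7
   └─ 5
      ├─ 1
      │  ├─ 0
      │  │  └─ 0
      │  │     └─ 0
      │  │        └─ 1 *
      │  └─ 7
      │     ├─ 3
      │     │  └─ 9 *
      │     └─ 6
      │        └─ 1 *
      └─ 6
         └─ 4
            └─ 0
               └─ 7 *
Counting every labelled node above: 37.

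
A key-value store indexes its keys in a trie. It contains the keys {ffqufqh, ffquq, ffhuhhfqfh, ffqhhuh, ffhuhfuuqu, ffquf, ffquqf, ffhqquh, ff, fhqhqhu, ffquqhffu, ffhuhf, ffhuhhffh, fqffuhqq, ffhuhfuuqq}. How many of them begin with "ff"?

Filter for entries beginning with "ff":
Matches: "ff", "ffhqquh", "ffhuhf", "ffhuhfuuqq", "ffhuhfuuqu", "ffhuhhffh", "ffhuhhfqfh", "ffqhhuh", "ffquf", "ffqufqh", "ffquq", "ffquqf", "ffquqhffu"
Count: 13

13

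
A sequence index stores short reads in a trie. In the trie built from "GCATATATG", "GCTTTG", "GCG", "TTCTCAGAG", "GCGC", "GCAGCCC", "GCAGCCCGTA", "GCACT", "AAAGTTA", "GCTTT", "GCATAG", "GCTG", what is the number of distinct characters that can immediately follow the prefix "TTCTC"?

Walk "TTCTC" from the root, arriving at one node.
Characters that immediately follow "TTCTC" among the stored strings: {A}.
That node has 1 child edge.

1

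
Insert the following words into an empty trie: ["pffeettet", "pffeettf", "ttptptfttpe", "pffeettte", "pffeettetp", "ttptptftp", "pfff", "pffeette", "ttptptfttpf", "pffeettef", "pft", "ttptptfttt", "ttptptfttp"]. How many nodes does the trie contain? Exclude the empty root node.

Trie structure (* marks end of a word):
(root)
├─ p
│  └─ f
│     ├─ f
│     │  ├─ e
│     │  │  └─ e
│     │  │     └─ t
│     │  │        └─ t
│     │  │           ├─ e *
│     │  │           │  ├─ f *
│     │  │           │  └─ t *
│     │  │           │     └─ p *
│     │  │           ├─ f *
│     │  │           └─ t
│     │  │              └─ e *
│     │  └─ f *
│     └─ t *
└─ t
   └─ t
      └─ p
         └─ t
            └─ p
               └─ t
                  └─ f
                     └─ t
                        ├─ p *
                        └─ t
                           ├─ p *
                           │  ├─ e *
                           │  └─ f *
                           └─ t *
Counting every labelled node above: 30.

30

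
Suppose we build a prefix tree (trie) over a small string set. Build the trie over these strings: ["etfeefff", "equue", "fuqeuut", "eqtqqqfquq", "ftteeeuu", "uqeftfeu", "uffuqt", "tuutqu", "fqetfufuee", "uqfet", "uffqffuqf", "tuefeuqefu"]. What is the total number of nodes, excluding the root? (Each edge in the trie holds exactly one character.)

79

For each word, the new-node count is its length minus the longest prefix already in the trie:
  "etfeefff" → 8 new (e, t, f, e, e, f, f, f)
  "equue" → prefix "e" already present; 4 new (q, u, u, e)
  "fuqeuut" → 7 new (f, u, q, e, u, u, t)
  "eqtqqqfquq" → prefix "eq" already present; 8 new (t, q, q, q, f, q, u, q)
  "ftteeeuu" → prefix "f" already present; 7 new (t, t, e, e, e, u, u)
  "uqeftfeu" → 8 new (u, q, e, f, t, f, e, u)
  "uffuqt" → prefix "u" already present; 5 new (f, f, u, q, t)
  "tuutqu" → 6 new (t, u, u, t, q, u)
  "fqetfufuee" → prefix "f" already present; 9 new (q, e, t, f, u, f, u, e, e)
  "uqfet" → prefix "uq" already present; 3 new (f, e, t)
  "uffqffuqf" → prefix "uff" already present; 6 new (q, f, f, u, q, f)
  "tuefeuqefu" → prefix "tu" already present; 8 new (e, f, e, u, q, e, f, u)
Total nodes = 8 + 4 + 7 + 8 + 7 + 8 + 5 + 6 + 9 + 3 + 6 + 8 = 79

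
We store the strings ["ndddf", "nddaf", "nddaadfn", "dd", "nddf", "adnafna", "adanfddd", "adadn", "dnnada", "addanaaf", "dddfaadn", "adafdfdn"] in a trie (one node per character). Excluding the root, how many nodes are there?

51

For each word, the new-node count is its length minus the longest prefix already in the trie:
  "ndddf" → 5 new (n, d, d, d, f)
  "nddaf" → prefix "ndd" already present; 2 new (a, f)
  "nddaadfn" → prefix "ndda" already present; 4 new (a, d, f, n)
  "dd" → 2 new (d, d)
  "nddf" → prefix "ndd" already present; 1 new (f)
  "adnafna" → 7 new (a, d, n, a, f, n, a)
  "adanfddd" → prefix "ad" already present; 6 new (a, n, f, d, d, d)
  "adadn" → prefix "ada" already present; 2 new (d, n)
  "dnnada" → prefix "d" already present; 5 new (n, n, a, d, a)
  "addanaaf" → prefix "ad" already present; 6 new (d, a, n, a, a, f)
  "dddfaadn" → prefix "dd" already present; 6 new (d, f, a, a, d, n)
  "adafdfdn" → prefix "ada" already present; 5 new (f, d, f, d, n)
Total nodes = 5 + 2 + 4 + 2 + 1 + 7 + 6 + 2 + 5 + 6 + 6 + 5 = 51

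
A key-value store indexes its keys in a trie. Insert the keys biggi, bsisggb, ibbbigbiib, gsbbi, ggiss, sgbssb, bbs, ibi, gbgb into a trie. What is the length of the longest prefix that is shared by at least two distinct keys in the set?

2

Equivalently: take the maximum, over all pairs, of their longest common prefix length.
e.g. "ibbbigbiib" and "ibi" share the prefix "ib" of length 2; no pair shares a longer one.
Longest shared-prefix length: 2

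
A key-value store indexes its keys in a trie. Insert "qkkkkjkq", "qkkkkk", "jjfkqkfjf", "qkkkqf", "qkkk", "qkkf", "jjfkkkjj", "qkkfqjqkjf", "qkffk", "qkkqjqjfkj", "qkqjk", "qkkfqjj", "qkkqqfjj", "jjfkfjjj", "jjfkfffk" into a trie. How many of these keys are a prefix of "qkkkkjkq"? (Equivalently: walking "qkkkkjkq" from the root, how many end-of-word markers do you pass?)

Check each prefix of "qkkkkjkq" against the stored set — each match is an end-marker on the path.
Prefixes of the query that are stored words: "qkkk", "qkkkkjkq"
Count: 2

2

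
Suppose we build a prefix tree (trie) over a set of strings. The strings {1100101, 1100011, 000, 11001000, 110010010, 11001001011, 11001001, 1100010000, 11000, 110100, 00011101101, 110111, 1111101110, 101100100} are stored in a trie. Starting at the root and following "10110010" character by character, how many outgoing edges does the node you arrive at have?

1

The children of the "10110010" node are the distinct next characters among strings starting with "10110010".
Characters that immediately follow "10110010" among the stored strings: {0}.
That node has 1 child edge.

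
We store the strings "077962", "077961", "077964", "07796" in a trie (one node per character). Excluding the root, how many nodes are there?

8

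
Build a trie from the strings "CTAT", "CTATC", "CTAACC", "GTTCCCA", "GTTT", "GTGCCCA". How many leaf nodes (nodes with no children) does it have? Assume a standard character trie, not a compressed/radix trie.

5

A leaf is a node with no children — equivalently, the end of a word that is not a proper prefix of any other stored word.
Those words: "CTAACC", "CTATC", "GTGCCCA", "GTTCCCA", "GTTT"
Leaf count: 5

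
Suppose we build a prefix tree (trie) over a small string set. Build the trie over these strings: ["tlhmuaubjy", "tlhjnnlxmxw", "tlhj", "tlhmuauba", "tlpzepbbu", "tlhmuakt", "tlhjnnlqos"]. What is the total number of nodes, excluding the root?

31

Insert word by word; a character creates a node only if that edge doesn't already exist:
  "tlhmuaubjy" → 10 new (t, l, h, m, u, a, u, b, j, y)
  "tlhjnnlxmxw" → prefix "tlh" already present; 8 new (j, n, n, l, x, m, x, w)
  "tlhj" → prefix "tlhj" already present; 0 new (none)
  "tlhmuauba" → prefix "tlhmuaub" already present; 1 new (a)
  "tlpzepbbu" → prefix "tl" already present; 7 new (p, z, e, p, b, b, u)
  "tlhmuakt" → prefix "tlhmua" already present; 2 new (k, t)
  "tlhjnnlqos" → prefix "tlhjnnl" already present; 3 new (q, o, s)
Total nodes = 10 + 8 + 0 + 1 + 7 + 2 + 3 = 31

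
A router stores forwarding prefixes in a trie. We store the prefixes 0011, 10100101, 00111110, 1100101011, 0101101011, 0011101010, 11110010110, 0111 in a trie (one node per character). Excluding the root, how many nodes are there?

Trace insertions, counting only characters that open a new branch:
  "0011" → 4 new (0, 0, 1, 1)
  "10100101" → 8 new (1, 0, 1, 0, 0, 1, 0, 1)
  "00111110" → prefix "0011" already present; 4 new (1, 1, 1, 0)
  "1100101011" → prefix "1" already present; 9 new (1, 0, 0, 1, 0, 1, 0, 1, 1)
  "0101101011" → prefix "0" already present; 9 new (1, 0, 1, 1, 0, 1, 0, 1, 1)
  "0011101010" → prefix "00111" already present; 5 new (0, 1, 0, 1, 0)
  "11110010110" → prefix "11" already present; 9 new (1, 1, 0, 0, 1, 0, 1, 1, 0)
  "0111" → prefix "01" already present; 2 new (1, 1)
Total nodes = 4 + 8 + 4 + 9 + 9 + 5 + 9 + 2 = 50

50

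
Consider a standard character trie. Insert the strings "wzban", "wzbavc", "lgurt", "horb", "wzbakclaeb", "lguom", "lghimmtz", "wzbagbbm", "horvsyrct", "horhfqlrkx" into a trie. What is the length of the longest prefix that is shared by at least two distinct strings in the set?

Look for the deepest trie node that still has at least two words in its subtree.
e.g. "wzbagbbm" and "wzbakclaeb" share the prefix "wzba" of length 4; no pair shares a longer one.
Longest shared-prefix length: 4

4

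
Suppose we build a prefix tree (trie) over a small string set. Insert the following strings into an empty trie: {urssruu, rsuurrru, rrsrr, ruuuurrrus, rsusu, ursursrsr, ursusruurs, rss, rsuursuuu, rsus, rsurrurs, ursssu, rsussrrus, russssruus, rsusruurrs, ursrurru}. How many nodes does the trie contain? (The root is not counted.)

Insert word by word; a character creates a node only if that edge doesn't already exist:
  "urssruu" → 7 new (u, r, s, s, r, u, u)
  "rsuurrru" → 8 new (r, s, u, u, r, r, r, u)
  "rrsrr" → prefix "r" already present; 4 new (r, s, r, r)
  "ruuuurrrus" → prefix "r" already present; 9 new (u, u, u, u, r, r, r, u, s)
  "rsusu" → prefix "rsu" already present; 2 new (s, u)
  "ursursrsr" → prefix "urs" already present; 6 new (u, r, s, r, s, r)
  "ursusruurs" → prefix "ursu" already present; 6 new (s, r, u, u, r, s)
  "rss" → prefix "rs" already present; 1 new (s)
  "rsuursuuu" → prefix "rsuur" already present; 4 new (s, u, u, u)
  "rsus" → prefix "rsus" already present; 0 new (none)
  "rsurrurs" → prefix "rsu" already present; 5 new (r, r, u, r, s)
  "ursssu" → prefix "urss" already present; 2 new (s, u)
  "rsussrrus" → prefix "rsus" already present; 5 new (s, r, r, u, s)
  "russssruus" → prefix "ru" already present; 8 new (s, s, s, s, r, u, u, s)
  "rsusruurrs" → prefix "rsus" already present; 6 new (r, u, u, r, r, s)
  "ursrurru" → prefix "urs" already present; 5 new (r, u, r, r, u)
Total nodes = 7 + 8 + 4 + 9 + 2 + 6 + 6 + 1 + 4 + 0 + 5 + 2 + 5 + 8 + 6 + 5 = 78

78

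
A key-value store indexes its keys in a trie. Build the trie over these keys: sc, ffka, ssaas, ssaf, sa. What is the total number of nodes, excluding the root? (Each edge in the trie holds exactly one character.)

12

Trie structure (* marks end of a word):
(root)
├─ f
│  └─ f
│     └─ k
│        └─ a *
└─ s
   ├─ a *
   ├─ c *
   └─ s
      └─ a
         ├─ a
         │  └─ s *
         └─ f *
Counting every labelled node above: 12.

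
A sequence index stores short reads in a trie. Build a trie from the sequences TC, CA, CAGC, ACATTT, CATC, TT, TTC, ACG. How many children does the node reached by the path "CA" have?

Follow the path "CA" to its node, then look at its outgoing edges.
Distinct next characters after "CA": G, T.
That node has 2 child edges.

2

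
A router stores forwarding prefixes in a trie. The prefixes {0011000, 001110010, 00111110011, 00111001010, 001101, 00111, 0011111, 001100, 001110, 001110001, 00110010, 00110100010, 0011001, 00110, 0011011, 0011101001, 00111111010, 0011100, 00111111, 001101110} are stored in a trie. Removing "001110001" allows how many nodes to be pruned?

Walk "001110001" from the leaf back toward the root, removing each node that no remaining word uses.
The suffix "01" (2 nodes) is used only by "001110001"; the node for "0011100" still has the child "1", so pruning stops there.
Nodes removed: 2

2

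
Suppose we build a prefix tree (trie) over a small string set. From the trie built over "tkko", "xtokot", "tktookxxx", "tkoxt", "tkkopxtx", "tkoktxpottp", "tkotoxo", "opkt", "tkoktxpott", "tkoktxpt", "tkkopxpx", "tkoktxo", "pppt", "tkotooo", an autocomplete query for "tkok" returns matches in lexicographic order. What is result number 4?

Filter for "tkok…" and sort: "tkoktxo", "tkoktxpott", "tkoktxpottp", "tkoktxpt"
The 4th is tkoktxpt.

tkoktxpt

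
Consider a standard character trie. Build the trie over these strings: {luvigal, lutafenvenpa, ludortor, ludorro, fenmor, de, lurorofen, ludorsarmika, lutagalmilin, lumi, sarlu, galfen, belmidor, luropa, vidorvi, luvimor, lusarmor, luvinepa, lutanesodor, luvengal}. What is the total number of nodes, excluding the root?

110

Insert word by word; a character creates a node only if that edge doesn't already exist:
  "luvigal" → 7 new (l, u, v, i, g, a, l)
  "lutafenvenpa" → prefix "lu" already present; 10 new (t, a, f, e, n, v, e, n, p, a)
  "ludortor" → prefix "lu" already present; 6 new (d, o, r, t, o, r)
  "ludorro" → prefix "ludor" already present; 2 new (r, o)
  "fenmor" → 6 new (f, e, n, m, o, r)
  "de" → 2 new (d, e)
  "lurorofen" → prefix "lu" already present; 7 new (r, o, r, o, f, e, n)
  "ludorsarmika" → prefix "ludor" already present; 7 new (s, a, r, m, i, k, a)
  "lutagalmilin" → prefix "luta" already present; 8 new (g, a, l, m, i, l, i, n)
  "lumi" → prefix "lu" already present; 2 new (m, i)
  "sarlu" → 5 new (s, a, r, l, u)
  "galfen" → 6 new (g, a, l, f, e, n)
  "belmidor" → 8 new (b, e, l, m, i, d, o, r)
  "luropa" → prefix "luro" already present; 2 new (p, a)
  "vidorvi" → 7 new (v, i, d, o, r, v, i)
  "luvimor" → prefix "luvi" already present; 3 new (m, o, r)
  "lusarmor" → prefix "lu" already present; 6 new (s, a, r, m, o, r)
  "luvinepa" → prefix "luvi" already present; 4 new (n, e, p, a)
  "lutanesodor" → prefix "luta" already present; 7 new (n, e, s, o, d, o, r)
  "luvengal" → prefix "luv" already present; 5 new (e, n, g, a, l)
Total nodes = 7 + 10 + 6 + 2 + 6 + 2 + 7 + 7 + 8 + 2 + 5 + 6 + 8 + 2 + 7 + 3 + 6 + 4 + 7 + 5 = 110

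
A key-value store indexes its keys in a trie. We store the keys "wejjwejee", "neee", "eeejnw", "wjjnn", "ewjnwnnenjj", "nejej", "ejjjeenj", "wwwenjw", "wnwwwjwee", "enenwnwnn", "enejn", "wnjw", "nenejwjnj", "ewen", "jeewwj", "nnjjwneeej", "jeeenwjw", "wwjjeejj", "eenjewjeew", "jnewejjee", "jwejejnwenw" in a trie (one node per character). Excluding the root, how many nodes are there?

Insert word by word; a character creates a node only if that edge doesn't already exist:
  "wejjwejee" → 9 new (w, e, j, j, w, e, j, e, e)
  "neee" → 4 new (n, e, e, e)
  "eeejnw" → 6 new (e, e, e, j, n, w)
  "wjjnn" → prefix "w" already present; 4 new (j, j, n, n)
  "ewjnwnnenjj" → prefix "e" already present; 10 new (w, j, n, w, n, n, e, n, j, j)
  "nejej" → prefix "ne" already present; 3 new (j, e, j)
  "ejjjeenj" → prefix "e" already present; 7 new (j, j, j, e, e, n, j)
  "wwwenjw" → prefix "w" already present; 6 new (w, w, e, n, j, w)
  "wnwwwjwee" → prefix "w" already present; 8 new (n, w, w, w, j, w, e, e)
  "enenwnwnn" → prefix "e" already present; 8 new (n, e, n, w, n, w, n, n)
  "enejn" → prefix "ene" already present; 2 new (j, n)
  "wnjw" → prefix "wn" already present; 2 new (j, w)
  "nenejwjnj" → prefix "ne" already present; 7 new (n, e, j, w, j, n, j)
  "ewen" → prefix "ew" already present; 2 new (e, n)
  "jeewwj" → 6 new (j, e, e, w, w, j)
  "nnjjwneeej" → prefix "n" already present; 9 new (n, j, j, w, n, e, e, e, j)
  "jeeenwjw" → prefix "jee" already present; 5 new (e, n, w, j, w)
  "wwjjeejj" → prefix "ww" already present; 6 new (j, j, e, e, j, j)
  "eenjewjeew" → prefix "ee" already present; 8 new (n, j, e, w, j, e, e, w)
  "jnewejjee" → prefix "j" already present; 8 new (n, e, w, e, j, j, e, e)
  "jwejejnwenw" → prefix "j" already present; 10 new (w, e, j, e, j, n, w, e, n, w)
Total nodes = 9 + 4 + 6 + 4 + 10 + 3 + 7 + 6 + 8 + 8 + 2 + 2 + 7 + 2 + 6 + 9 + 5 + 6 + 8 + 8 + 10 = 130

130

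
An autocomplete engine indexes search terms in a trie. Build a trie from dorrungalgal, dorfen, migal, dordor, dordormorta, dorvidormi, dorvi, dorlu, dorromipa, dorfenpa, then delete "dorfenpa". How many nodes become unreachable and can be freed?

After clearing the end-marker at "dorfenpa", prune upward until reaching a node still needed by another word.
The suffix "pa" (2 nodes) is used only by "dorfenpa"; "dorfen" is itself a stored word, so pruning stops there.
Nodes removed: 2

2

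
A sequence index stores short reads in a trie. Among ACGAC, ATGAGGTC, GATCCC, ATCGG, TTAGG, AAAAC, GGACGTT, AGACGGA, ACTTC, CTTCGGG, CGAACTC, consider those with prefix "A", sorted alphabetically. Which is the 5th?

ATCGG

DFS of the "A" subtree visits, in order: "AAAAC", "ACGAC", "ACTTC", "AGACGGA", "ATCGG", "ATGAGGTC"
Position 5: ATCGG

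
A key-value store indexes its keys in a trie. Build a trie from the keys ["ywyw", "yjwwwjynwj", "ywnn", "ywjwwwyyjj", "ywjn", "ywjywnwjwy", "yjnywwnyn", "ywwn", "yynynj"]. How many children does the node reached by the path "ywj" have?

3

Follow the path "ywj" to its node, then look at its outgoing edges.
Distinct next characters after "ywj": n, w, y.
That node has 3 child edges.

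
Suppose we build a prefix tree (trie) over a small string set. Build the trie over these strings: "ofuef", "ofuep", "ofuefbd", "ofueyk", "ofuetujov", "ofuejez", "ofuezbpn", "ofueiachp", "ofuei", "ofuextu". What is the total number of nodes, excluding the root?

30

Count nodes per top-level branch (shared prefixes stored once):
  'o'-branch (ofuef, ofuefbd, ofuei, ofueiachp, ofuejez, ofuep, ofuetujov, ofuextu, ofueyk, ofuezbpn): 30 nodes
Sum: 30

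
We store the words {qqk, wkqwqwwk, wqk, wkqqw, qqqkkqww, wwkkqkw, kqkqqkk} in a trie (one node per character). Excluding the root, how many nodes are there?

34

Count nodes per top-level branch (shared prefixes stored once):
  'k'-branch (kqkqqkk): 7 nodes
  'q'-branch (qqk, qqqkkqww): 9 nodes
  'w'-branch (wkqqw, wkqwqwwk, wqk, wwkkqkw): 18 nodes
Sum: 34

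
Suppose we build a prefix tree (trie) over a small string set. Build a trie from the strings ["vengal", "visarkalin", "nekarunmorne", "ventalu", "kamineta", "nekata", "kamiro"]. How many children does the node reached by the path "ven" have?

Follow the path "ven" to its node, then look at its outgoing edges.
Characters that immediately follow "ven" among the stored strings: {g, t}.
That node has 2 child edges.

2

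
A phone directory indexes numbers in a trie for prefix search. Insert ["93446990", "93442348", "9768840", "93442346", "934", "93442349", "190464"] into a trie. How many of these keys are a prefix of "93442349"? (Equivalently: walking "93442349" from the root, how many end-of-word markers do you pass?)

2

Traverse "93442349" character by character; count nodes along the way that are marked as word ends.
Prefixes of the query that are stored words: "934", "93442349"
Count: 2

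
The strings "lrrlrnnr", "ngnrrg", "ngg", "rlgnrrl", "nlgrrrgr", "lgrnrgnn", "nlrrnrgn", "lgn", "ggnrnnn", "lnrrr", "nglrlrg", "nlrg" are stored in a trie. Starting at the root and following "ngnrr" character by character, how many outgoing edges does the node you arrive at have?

1

Follow the path "ngnrr" to its node, then look at its outgoing edges.
Characters that immediately follow "ngnrr" among the stored strings: {g}.
That node has 1 child edge.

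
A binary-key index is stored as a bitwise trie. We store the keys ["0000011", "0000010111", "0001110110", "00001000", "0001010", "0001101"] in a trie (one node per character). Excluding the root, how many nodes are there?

27

Trie structure (* marks end of a word):
(root)
└─ 0
   └─ 0
      └─ 0
         ├─ 0
         │  ├─ 0
         │  │  └─ 1
         │  │     ├─ 0
         │  │     │  └─ 1
         │  │     │     └─ 1
         │  │     │        └─ 1 *
         │  │     └─ 1 *
         │  └─ 1
         │     └─ 0
         │        └─ 0
         │           └─ 0 *
         └─ 1
            ├─ 0
            │  └─ 1
            │     └─ 0 *
            └─ 1
               ├─ 0
               │  └─ 1 *
               └─ 1
                  └─ 0
                     └─ 1
                        └─ 1
                           └─ 0 *
Counting every labelled node above: 27.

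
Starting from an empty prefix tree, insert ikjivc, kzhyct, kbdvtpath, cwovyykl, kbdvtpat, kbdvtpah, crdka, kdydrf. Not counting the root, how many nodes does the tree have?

38

Trie structure (* marks end of a word):
(root)
├─ c
│  ├─ r
│  │  └─ d
│  │     └─ k
│  │        └─ a *
│  └─ w
│     └─ o
│        └─ v
│           └─ y
│              └─ y
│                 └─ k
│                    └─ l *
├─ i
│  └─ k
│     └─ j
│        └─ i
│           └─ v
│              └─ c *
└─ k
   ├─ b
   │  └─ d
   │     └─ v
   │        └─ t
   │           └─ p
   │              └─ a
   │                 ├─ h *
   │                 └─ t *
   │                    └─ h *
   ├─ d
   │  └─ y
   │     └─ d
   │        └─ r
   │           └─ f *
   └─ z
      └─ h
         └─ y
            └─ c
               └─ t *
Counting every labelled node above: 38.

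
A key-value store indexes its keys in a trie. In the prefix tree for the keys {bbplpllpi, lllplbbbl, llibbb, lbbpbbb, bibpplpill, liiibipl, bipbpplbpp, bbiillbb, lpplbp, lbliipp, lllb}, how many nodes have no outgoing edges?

Leaves are exactly the stored words that no other stored word extends.
Those words: "bbiillbb", "bbplpllpi", "bibpplpill", "bipbpplbpp", "lbbpbbb", "lbliipp", "liiibipl", "llibbb", "lllb", "lllplbbbl", "lpplbp"
Leaf count: 11

11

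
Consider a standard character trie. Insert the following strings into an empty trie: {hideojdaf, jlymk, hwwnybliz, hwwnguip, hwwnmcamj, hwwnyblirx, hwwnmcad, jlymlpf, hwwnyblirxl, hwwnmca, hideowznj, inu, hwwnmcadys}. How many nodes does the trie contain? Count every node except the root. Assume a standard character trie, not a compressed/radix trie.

47

Insert word by word; a character creates a node only if that edge doesn't already exist:
  "hideojdaf" → 9 new (h, i, d, e, o, j, d, a, f)
  "jlymk" → 5 new (j, l, y, m, k)
  "hwwnybliz" → prefix "h" already present; 8 new (w, w, n, y, b, l, i, z)
  "hwwnguip" → prefix "hwwn" already present; 4 new (g, u, i, p)
  "hwwnmcamj" → prefix "hwwn" already present; 5 new (m, c, a, m, j)
  "hwwnyblirx" → prefix "hwwnybli" already present; 2 new (r, x)
  "hwwnmcad" → prefix "hwwnmca" already present; 1 new (d)
  "jlymlpf" → prefix "jlym" already present; 3 new (l, p, f)
  "hwwnyblirxl" → prefix "hwwnyblirx" already present; 1 new (l)
  "hwwnmca" → prefix "hwwnmca" already present; 0 new (none)
  "hideowznj" → prefix "hideo" already present; 4 new (w, z, n, j)
  "inu" → 3 new (i, n, u)
  "hwwnmcadys" → prefix "hwwnmcad" already present; 2 new (y, s)
Total nodes = 9 + 5 + 8 + 4 + 5 + 2 + 1 + 3 + 1 + 0 + 4 + 3 + 2 = 47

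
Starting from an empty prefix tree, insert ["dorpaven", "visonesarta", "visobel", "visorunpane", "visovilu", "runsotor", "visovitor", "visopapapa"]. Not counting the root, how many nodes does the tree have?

50

Insert word by word; a character creates a node only if that edge doesn't already exist:
  "dorpaven" → 8 new (d, o, r, p, a, v, e, n)
  "visonesarta" → 11 new (v, i, s, o, n, e, s, a, r, t, a)
  "visobel" → prefix "viso" already present; 3 new (b, e, l)
  "visorunpane" → prefix "viso" already present; 7 new (r, u, n, p, a, n, e)
  "visovilu" → prefix "viso" already present; 4 new (v, i, l, u)
  "runsotor" → 8 new (r, u, n, s, o, t, o, r)
  "visovitor" → prefix "visovi" already present; 3 new (t, o, r)
  "visopapapa" → prefix "viso" already present; 6 new (p, a, p, a, p, a)
Total nodes = 8 + 11 + 3 + 7 + 4 + 8 + 3 + 6 = 50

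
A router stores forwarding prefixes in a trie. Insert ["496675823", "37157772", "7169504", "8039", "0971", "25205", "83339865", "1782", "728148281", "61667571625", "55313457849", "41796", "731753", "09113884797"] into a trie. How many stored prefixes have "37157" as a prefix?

1

Walk to "37157"; the words in its subtree are exactly those with that prefix.
Matches: "37157772"
Count: 1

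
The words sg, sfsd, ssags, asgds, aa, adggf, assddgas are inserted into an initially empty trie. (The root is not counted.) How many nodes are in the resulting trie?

Trace insertions, counting only characters that open a new branch:
  "sg" → 2 new (s, g)
  "sfsd" → prefix "s" already present; 3 new (f, s, d)
  "ssags" → prefix "s" already present; 4 new (s, a, g, s)
  "asgds" → 5 new (a, s, g, d, s)
  "aa" → prefix "a" already present; 1 new (a)
  "adggf" → prefix "a" already present; 4 new (d, g, g, f)
  "assddgas" → prefix "as" already present; 6 new (s, d, d, g, a, s)
Total nodes = 2 + 3 + 4 + 5 + 1 + 4 + 6 = 25

25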